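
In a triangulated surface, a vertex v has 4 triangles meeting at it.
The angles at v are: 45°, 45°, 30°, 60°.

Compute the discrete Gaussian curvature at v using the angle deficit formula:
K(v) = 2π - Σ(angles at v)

Sum of angles = 180°. K = 360° - 180° = 180° = π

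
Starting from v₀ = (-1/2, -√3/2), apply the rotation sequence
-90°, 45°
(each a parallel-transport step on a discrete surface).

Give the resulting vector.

Total rotation: (-90°) + 45° = -45°. Final vector: (-0.9659, -0.2588)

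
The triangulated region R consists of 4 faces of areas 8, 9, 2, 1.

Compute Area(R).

8 + 9 + 2 + 1 = 20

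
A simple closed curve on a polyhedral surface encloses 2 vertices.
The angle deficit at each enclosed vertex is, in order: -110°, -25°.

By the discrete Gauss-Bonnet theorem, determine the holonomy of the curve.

Holonomy = total enclosed curvature = (-110°) + (-25°) = -135°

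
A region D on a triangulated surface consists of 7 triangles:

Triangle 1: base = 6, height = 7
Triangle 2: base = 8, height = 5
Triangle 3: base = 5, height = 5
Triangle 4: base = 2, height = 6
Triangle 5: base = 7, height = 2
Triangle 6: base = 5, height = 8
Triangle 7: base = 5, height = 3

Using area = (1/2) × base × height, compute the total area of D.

(1/2)×6×7 + (1/2)×8×5 + (1/2)×5×5 + (1/2)×2×6 + (1/2)×7×2 + (1/2)×5×8 + (1/2)×5×3 = 94.0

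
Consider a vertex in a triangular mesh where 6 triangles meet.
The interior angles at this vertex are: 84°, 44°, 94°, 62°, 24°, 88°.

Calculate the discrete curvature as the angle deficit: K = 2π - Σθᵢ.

Sum of angles = 396°. K = 360° - 396° = -36° = -π/5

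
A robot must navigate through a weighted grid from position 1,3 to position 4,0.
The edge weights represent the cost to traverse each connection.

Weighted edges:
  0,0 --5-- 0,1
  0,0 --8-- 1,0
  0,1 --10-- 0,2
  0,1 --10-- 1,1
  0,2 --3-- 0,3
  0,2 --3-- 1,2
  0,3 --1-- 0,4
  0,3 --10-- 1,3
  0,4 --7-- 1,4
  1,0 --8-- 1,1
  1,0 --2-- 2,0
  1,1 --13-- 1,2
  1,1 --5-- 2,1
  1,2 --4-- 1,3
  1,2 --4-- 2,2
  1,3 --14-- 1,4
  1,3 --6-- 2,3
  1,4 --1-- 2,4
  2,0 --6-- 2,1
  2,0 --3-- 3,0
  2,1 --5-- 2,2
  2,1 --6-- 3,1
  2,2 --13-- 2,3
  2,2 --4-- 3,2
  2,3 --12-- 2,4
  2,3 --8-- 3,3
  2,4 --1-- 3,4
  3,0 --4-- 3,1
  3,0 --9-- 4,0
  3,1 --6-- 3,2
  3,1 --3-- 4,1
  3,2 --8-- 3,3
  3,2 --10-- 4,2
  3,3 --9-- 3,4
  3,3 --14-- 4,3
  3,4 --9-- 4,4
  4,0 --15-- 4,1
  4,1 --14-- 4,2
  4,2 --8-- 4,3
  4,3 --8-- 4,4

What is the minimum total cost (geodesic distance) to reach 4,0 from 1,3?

Shortest path: 1,3 → 1,2 → 2,2 → 3,2 → 3,1 → 3,0 → 4,0, total weight = 31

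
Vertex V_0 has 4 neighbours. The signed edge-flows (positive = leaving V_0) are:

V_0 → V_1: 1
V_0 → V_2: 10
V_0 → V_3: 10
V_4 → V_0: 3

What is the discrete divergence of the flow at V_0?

Divergence = sum of outgoing flows = 1 + 10 + 10 + (-3) = 18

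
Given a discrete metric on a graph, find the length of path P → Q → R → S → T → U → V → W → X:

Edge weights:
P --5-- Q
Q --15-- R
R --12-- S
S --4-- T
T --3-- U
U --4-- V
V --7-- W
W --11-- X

Arc length = 5 + 15 + 12 + 4 + 3 + 4 + 7 + 11 = 61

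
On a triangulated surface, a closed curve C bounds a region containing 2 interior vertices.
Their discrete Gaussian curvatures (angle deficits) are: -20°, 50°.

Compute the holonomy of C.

Holonomy = total enclosed curvature = (-20°) + 50° = 30°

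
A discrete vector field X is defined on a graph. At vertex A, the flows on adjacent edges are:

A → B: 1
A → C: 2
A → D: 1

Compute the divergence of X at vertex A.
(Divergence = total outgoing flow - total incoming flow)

Divergence = sum of outgoing flows = 1 + 2 + 1 = 4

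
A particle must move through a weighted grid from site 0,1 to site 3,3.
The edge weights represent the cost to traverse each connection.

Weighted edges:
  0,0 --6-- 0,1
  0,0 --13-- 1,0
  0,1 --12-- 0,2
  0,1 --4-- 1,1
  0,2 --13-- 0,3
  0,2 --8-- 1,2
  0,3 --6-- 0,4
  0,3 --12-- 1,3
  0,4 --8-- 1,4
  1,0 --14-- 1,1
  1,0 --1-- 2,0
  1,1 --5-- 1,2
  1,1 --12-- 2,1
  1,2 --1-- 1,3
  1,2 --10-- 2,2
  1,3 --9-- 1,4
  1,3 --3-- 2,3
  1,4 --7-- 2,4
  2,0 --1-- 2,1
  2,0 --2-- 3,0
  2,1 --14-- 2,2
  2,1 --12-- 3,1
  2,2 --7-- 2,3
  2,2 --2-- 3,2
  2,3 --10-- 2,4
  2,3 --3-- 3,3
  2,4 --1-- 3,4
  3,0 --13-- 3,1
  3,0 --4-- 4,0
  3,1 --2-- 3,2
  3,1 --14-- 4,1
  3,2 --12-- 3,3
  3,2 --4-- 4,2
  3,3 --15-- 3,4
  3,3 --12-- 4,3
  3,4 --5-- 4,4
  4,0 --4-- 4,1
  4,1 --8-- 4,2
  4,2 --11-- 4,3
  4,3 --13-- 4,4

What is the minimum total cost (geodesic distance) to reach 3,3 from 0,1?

Shortest path: 0,1 → 1,1 → 1,2 → 1,3 → 2,3 → 3,3, total weight = 16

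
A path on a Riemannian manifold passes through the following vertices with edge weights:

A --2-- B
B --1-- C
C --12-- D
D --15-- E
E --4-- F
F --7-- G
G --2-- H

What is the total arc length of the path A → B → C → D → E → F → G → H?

Arc length = 2 + 1 + 12 + 15 + 4 + 7 + 2 = 43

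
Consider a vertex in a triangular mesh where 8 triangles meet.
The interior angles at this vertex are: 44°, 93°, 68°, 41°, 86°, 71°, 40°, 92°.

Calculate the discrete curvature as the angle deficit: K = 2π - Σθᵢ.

Sum of angles = 535°. K = 360° - 535° = -175° = -35π/36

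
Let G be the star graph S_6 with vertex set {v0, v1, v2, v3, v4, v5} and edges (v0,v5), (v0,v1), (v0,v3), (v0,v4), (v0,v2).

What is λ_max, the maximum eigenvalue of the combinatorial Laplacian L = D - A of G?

The star S_6 is the complete bipartite graph K_{1,5} (one hub of degree 5, 5 leaves of degree 1). The Laplacian spectrum of K_{p,q} is 0, p (multiplicity q−1), q (multiplicity p−1), p+q. With p = 1, q = 5: 0 once, 1 with multiplicity 4, and 6 once. (Check: trace L = sum of degrees = 10 = 4·1 + 6.)
Laplacian eigenvalues: [0.0, 1.0, 1.0, 1.0, 1.0, 6.0]. Largest eigenvalue (spectral radius) = 6.0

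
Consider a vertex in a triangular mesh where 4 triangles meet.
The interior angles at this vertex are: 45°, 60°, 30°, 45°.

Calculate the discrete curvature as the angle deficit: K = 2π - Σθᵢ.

Sum of angles = 180°. K = 360° - 180° = 180°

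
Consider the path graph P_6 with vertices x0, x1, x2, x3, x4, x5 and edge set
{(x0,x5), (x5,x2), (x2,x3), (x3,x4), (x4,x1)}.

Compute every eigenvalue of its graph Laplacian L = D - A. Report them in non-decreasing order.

The path graph P_n has Laplacian eigenvalues λ_k = 2 − 2cos(kπ/n), k = 0, 1, …, n−1. Here n = 6:
k=0: 2 − 2cos(0) = 0.0; k=1: 2 − 2cos(π/6) = 0.2679; k=2: 2 − 2cos(π/3) = 1.0; k=3: 2 − 2cos(π/2) = 2.0; k=4: 2 − 2cos(2π/3) = 3.0; k=5: 2 − 2cos(5π/6) = 3.7321.
Laplacian eigenvalues (increasing order): [0.0, 0.2679, 1.0, 2.0, 3.0, 3.7321]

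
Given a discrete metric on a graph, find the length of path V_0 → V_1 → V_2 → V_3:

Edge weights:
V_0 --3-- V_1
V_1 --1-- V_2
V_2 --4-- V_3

Arc length = 3 + 1 + 4 = 8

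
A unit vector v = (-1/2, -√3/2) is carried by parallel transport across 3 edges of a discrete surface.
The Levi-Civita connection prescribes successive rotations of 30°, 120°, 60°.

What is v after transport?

Total rotation: 30° + 120° + 60° = 210° ≡ -150° (mod 360°). Final vector: (0, 1)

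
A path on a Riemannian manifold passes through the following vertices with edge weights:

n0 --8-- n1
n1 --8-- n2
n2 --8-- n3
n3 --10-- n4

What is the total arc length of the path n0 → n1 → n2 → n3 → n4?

Arc length = 8 + 8 + 8 + 10 = 34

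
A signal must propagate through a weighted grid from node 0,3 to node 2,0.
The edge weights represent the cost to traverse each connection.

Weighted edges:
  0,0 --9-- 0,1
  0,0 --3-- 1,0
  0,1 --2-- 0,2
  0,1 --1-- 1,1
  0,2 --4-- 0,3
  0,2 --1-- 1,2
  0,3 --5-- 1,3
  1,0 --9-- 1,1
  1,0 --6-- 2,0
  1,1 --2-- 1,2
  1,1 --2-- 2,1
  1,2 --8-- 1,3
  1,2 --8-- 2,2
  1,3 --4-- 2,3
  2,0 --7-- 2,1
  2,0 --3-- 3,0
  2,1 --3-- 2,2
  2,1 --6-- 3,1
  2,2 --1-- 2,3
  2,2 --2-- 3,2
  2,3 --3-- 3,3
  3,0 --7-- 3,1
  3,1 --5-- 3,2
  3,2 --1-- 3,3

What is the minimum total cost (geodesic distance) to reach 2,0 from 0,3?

Shortest path: 0,3 → 0,2 → 1,2 → 1,1 → 2,1 → 2,0, total weight = 16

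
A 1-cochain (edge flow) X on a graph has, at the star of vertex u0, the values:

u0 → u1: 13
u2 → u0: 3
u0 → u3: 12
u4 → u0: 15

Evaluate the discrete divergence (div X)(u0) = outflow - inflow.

Divergence = sum of outgoing flows = 13 + (-3) + 12 + (-15) = 7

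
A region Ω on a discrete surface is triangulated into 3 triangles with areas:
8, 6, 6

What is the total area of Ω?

8 + 6 + 6 = 20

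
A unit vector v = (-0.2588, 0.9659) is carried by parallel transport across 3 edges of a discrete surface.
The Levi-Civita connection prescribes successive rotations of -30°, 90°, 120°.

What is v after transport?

Total rotation: (-30°) + 90° + 120° = 180°. Final vector: (0.2588, -0.9659)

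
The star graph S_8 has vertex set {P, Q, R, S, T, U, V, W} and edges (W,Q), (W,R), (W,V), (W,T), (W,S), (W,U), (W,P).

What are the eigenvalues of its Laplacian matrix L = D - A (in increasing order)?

The star S_8 is the complete bipartite graph K_{1,7} (one hub of degree 7, 7 leaves of degree 1). The Laplacian spectrum of K_{p,q} is 0, p (multiplicity q−1), q (multiplicity p−1), p+q. With p = 1, q = 7: 0 once, 1 with multiplicity 6, and 8 once. (Check: trace L = sum of degrees = 14 = 6·1 + 8.)
Laplacian eigenvalues (increasing order): [0.0, 1.0, 1.0, 1.0, 1.0, 1.0, 1.0, 8.0]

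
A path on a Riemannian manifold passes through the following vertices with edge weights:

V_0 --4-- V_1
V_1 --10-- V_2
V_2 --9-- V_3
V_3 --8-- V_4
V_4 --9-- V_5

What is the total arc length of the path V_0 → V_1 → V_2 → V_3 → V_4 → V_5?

Arc length = 4 + 10 + 9 + 8 + 9 = 40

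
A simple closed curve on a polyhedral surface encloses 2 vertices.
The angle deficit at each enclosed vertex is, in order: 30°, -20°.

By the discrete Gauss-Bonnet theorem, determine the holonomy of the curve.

Holonomy = total enclosed curvature = 30° + (-20°) = 10°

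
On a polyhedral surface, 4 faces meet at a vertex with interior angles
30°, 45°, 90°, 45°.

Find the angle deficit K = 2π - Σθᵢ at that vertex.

Sum of angles = 210°. K = 360° - 210° = 150° = 5π/6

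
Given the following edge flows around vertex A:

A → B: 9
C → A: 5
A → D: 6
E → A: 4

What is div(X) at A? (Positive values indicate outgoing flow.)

Divergence = sum of outgoing flows = 9 + (-5) + 6 + (-4) = 6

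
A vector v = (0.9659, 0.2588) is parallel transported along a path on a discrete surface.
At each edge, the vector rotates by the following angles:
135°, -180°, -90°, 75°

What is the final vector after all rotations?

Total rotation: 135° + (-180°) + (-90°) + 75° = -60°. Final vector: (0.7071, -0.7071)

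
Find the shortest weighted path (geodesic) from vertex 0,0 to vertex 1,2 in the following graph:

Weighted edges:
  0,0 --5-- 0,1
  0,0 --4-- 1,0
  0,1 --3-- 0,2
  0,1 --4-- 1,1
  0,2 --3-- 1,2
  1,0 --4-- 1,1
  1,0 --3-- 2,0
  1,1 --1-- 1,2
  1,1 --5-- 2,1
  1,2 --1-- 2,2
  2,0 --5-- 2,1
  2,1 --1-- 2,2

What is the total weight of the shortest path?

Shortest path: 0,0 → 1,0 → 1,1 → 1,2, total weight = 9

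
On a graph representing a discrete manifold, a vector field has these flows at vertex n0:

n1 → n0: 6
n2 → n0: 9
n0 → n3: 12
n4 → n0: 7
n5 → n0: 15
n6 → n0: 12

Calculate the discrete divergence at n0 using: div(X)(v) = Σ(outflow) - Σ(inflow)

Divergence = sum of outgoing flows = (-6) + (-9) + 12 + (-7) + (-15) + (-12) = -37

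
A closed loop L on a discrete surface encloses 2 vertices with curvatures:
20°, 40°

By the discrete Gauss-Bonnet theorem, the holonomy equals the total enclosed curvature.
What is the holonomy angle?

Holonomy = total enclosed curvature = 20° + 40° = 60°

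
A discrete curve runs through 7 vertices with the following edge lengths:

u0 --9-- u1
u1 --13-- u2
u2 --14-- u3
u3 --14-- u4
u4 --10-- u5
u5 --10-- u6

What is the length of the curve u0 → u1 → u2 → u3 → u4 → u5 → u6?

Arc length = 9 + 13 + 14 + 14 + 10 + 10 = 70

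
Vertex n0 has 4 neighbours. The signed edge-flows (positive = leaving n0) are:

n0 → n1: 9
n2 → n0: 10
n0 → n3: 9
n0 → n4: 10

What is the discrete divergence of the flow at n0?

Divergence = sum of outgoing flows = 9 + (-10) + 9 + 10 = 18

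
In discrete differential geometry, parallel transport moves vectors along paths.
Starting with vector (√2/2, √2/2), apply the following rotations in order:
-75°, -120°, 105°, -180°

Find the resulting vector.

Total rotation: (-75°) + (-120°) + 105° + (-180°) = -270° ≡ 90° (mod 360°). Final vector: (-0.7071, 0.7071)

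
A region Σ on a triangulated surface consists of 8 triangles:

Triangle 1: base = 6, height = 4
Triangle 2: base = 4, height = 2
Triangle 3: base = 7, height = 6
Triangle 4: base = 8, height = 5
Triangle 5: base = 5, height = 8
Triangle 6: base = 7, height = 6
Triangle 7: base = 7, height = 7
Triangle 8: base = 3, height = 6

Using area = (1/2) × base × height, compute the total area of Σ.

(1/2)×6×4 + (1/2)×4×2 + (1/2)×7×6 + (1/2)×8×5 + (1/2)×5×8 + (1/2)×7×6 + (1/2)×7×7 + (1/2)×3×6 = 131.5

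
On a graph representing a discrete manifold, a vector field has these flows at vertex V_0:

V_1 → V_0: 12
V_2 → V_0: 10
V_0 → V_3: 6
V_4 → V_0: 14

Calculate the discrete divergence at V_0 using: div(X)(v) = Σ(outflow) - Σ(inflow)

Divergence = sum of outgoing flows = (-12) + (-10) + 6 + (-14) = -30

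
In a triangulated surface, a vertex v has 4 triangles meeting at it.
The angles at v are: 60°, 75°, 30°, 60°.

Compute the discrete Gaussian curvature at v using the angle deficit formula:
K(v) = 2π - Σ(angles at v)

Sum of angles = 225°. K = 360° - 225° = 135°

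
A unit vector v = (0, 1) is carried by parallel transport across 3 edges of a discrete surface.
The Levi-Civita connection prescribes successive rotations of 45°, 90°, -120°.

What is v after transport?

Total rotation: 45° + 90° + (-120°) = 15°. Final vector: (-0.2588, 0.9659)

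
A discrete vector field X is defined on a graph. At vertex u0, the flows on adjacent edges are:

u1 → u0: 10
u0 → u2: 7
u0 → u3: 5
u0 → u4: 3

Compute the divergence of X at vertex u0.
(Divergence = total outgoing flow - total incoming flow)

Divergence = sum of outgoing flows = (-10) + 7 + 5 + 3 = 5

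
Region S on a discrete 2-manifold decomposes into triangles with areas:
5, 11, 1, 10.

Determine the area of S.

5 + 11 + 1 + 10 = 27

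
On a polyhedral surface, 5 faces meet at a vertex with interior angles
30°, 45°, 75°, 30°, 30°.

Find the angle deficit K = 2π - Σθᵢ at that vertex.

Sum of angles = 210°. K = 360° - 210° = 150° = 5π/6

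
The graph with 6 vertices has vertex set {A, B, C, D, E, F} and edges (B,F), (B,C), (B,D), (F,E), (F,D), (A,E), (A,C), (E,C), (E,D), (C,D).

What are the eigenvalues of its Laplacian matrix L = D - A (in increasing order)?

Degrees: deg(A) = 2, deg(B) = 3, deg(C) = 4, deg(D) = 4, deg(E) = 4, deg(F) = 3.
L = D − A with rows/columns ordered (A, B, C, D, E, F):
  [ 2,  0, -1,  0, -1,  0]
  [ 0,  3, -1, -1,  0, -1]
  [-1, -1,  4, -1, -1,  0]
  [ 0, -1, -1,  4, -1, -1]
  [-1,  0, -1, -1,  4, -1]
  [ 0, -1,  0, -1, -1,  3]
Characteristic polynomial: det(λI − L) = λ(λ² − 7λ + 9)(λ² − 9λ + 19)(λ − 4).
Roots: λ = 0; (λ² − 7λ + 9) = 0 ⇒ λ = (7 ± √13)/2 ≈ 1.6972, 5.3028; (λ² − 9λ + 19) = 0 ⇒ λ = (9 ± √5)/2 ≈ 3.382, 5.618; (λ − 4) = 0 ⇒ λ = 4.
(Check: the roots sum (with multiplicity) to 20, matching trace L = Σdeg = 2·10 = 20.)
Laplacian eigenvalues (increasing order): [0.0, 1.6972, 3.382, 4.0, 5.3028, 5.618]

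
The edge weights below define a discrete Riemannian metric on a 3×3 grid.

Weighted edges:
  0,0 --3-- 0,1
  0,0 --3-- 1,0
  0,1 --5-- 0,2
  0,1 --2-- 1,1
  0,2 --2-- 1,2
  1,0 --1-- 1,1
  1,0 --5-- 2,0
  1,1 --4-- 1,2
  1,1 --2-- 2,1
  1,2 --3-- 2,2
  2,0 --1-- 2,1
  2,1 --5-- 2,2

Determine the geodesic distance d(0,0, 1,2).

Shortest path: 0,0 → 1,0 → 1,1 → 1,2, total weight = 8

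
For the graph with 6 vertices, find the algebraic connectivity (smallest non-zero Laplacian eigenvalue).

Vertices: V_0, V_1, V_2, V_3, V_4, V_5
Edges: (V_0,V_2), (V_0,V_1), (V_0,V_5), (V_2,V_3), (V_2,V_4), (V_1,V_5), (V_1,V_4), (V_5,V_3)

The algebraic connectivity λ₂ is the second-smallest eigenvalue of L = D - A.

Degrees: deg(V_0) = 3, deg(V_1) = 3, deg(V_2) = 3, deg(V_3) = 2, deg(V_4) = 2, deg(V_5) = 3.
L = D − A with rows/columns ordered (V_0, V_1, V_2, V_3, V_4, V_5):
  [ 3, -1, -1,  0,  0, -1]
  [-1,  3,  0,  0, -1, -1]
  [-1,  0,  3, -1, -1,  0]
  [ 0,  0, -1,  2,  0, -1]
  [ 0, -1, -1,  0,  2,  0]
  [-1, -1,  0, -1,  0,  3]
Characteristic polynomial: det(λI − L) = λ(λ² − 6λ + 7)(λ − 2)(λ − 3)(λ − 5).
Roots: λ = 0; (λ² − 6λ + 7) = 0 ⇒ λ = 3 ± √2 ≈ 1.5858, 4.4142; (λ − 2) = 0 ⇒ λ = 2; (λ − 3) = 0 ⇒ λ = 3; (λ − 5) = 0 ⇒ λ = 5.
(Check: the roots sum (with multiplicity) to 16, matching trace L = Σdeg = 2·8 = 16.)
Laplacian eigenvalues: [0.0, 1.5858, 2.0, 3.0, 4.4142, 5.0]. Algebraic connectivity (smallest non-zero eigenvalue) = 1.5858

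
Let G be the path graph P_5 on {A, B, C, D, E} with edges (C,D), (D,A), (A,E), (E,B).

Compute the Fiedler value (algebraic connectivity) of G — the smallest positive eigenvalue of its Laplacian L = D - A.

The path graph P_n has Laplacian eigenvalues λ_k = 2 − 2cos(kπ/n), k = 0, 1, …, n−1. Here n = 5:
k=0: 2 − 2cos(0) = 0.0; k=1: 2 − 2cos(π/5) = 0.382; k=2: 2 − 2cos(2π/5) = 1.382; k=3: 2 − 2cos(3π/5) = 2.618; k=4: 2 − 2cos(4π/5) = 3.618.
Laplacian eigenvalues: [0.0, 0.382, 1.382, 2.618, 3.618]. Algebraic connectivity (smallest non-zero eigenvalue) = 0.382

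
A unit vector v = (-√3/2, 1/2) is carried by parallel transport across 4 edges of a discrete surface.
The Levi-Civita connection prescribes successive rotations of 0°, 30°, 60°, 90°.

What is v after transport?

Total rotation: 0° + 30° + 60° + 90° = 180°. Final vector: (0.8660, -0.5000)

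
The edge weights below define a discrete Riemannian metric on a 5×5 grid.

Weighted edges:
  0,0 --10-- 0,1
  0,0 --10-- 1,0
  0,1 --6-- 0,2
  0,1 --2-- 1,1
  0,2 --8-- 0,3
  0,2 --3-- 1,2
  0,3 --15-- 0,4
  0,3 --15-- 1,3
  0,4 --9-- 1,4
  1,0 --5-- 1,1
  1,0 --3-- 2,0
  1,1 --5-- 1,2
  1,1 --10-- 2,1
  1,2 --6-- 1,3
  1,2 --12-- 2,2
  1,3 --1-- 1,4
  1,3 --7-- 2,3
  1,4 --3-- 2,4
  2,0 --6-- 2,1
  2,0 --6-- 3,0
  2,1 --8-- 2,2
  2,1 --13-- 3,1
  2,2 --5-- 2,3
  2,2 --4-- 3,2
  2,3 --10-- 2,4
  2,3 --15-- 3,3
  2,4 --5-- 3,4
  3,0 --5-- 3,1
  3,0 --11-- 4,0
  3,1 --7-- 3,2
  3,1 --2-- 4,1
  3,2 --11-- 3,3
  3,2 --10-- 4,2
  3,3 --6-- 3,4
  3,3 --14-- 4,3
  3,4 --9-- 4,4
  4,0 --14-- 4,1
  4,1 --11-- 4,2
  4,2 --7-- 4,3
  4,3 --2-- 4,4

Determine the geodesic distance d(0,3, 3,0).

Shortest path: 0,3 → 0,2 → 1,2 → 1,1 → 1,0 → 2,0 → 3,0, total weight = 30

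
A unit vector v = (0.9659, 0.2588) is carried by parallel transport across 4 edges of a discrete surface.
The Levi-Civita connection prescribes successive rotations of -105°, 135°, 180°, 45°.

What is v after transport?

Total rotation: (-105°) + 135° + 180° + 45° = 255° ≡ -105° (mod 360°). Final vector: (0, -1)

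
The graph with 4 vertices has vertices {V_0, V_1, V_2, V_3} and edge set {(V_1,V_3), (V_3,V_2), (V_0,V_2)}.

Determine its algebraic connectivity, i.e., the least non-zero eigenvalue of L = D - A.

Degrees: deg(V_0) = 1, deg(V_1) = 1, deg(V_2) = 2, deg(V_3) = 2.
L = D − A with rows/columns ordered (V_0, V_1, V_2, V_3):
  [ 1,  0, -1,  0]
  [ 0,  1,  0, -1]
  [-1,  0,  2, -1]
  [ 0, -1, -1,  2]
Characteristic polynomial: det(λI − L) = λ(λ² − 4λ + 2)(λ − 2).
Roots: λ = 0; (λ² − 4λ + 2) = 0 ⇒ λ = 2 ± √2 ≈ 0.5858, 3.4142; (λ − 2) = 0 ⇒ λ = 2.
(Check: the roots sum (with multiplicity) to 6, matching trace L = Σdeg = 2·3 = 6.)
Laplacian eigenvalues: [0.0, 0.5858, 2.0, 3.4142]. Algebraic connectivity (smallest non-zero eigenvalue) = 0.5858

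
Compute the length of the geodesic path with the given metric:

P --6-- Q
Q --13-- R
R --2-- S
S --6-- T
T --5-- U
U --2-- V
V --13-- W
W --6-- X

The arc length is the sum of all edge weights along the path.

Arc length = 6 + 13 + 2 + 6 + 5 + 2 + 13 + 6 = 53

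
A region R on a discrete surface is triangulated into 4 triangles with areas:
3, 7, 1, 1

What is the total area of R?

3 + 7 + 1 + 1 = 12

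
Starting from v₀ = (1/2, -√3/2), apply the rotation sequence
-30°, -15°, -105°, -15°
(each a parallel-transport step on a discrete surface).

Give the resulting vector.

Total rotation: (-30°) + (-15°) + (-105°) + (-15°) = -165°. Final vector: (-0.7071, 0.7071)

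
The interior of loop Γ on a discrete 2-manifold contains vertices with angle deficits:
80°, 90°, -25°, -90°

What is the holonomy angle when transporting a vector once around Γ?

Holonomy = total enclosed curvature = 80° + 90° + (-25°) + (-90°) = 55°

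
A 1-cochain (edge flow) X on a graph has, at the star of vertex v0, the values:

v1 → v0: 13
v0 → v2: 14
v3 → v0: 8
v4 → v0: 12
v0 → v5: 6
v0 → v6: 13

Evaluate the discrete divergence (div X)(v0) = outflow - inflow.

Divergence = sum of outgoing flows = (-13) + 14 + (-8) + (-12) + 6 + 13 = 0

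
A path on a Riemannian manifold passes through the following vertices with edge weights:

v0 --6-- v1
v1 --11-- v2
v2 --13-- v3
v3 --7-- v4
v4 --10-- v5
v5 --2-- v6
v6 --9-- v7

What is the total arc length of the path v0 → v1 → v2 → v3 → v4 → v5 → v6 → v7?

Arc length = 6 + 11 + 13 + 7 + 10 + 2 + 9 = 58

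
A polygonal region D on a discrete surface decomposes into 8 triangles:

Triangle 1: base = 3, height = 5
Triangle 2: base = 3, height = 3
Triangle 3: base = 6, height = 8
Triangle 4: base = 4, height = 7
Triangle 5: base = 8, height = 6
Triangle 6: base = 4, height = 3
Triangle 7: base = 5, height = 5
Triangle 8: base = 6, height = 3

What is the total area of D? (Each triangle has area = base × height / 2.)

(1/2)×3×5 + (1/2)×3×3 + (1/2)×6×8 + (1/2)×4×7 + (1/2)×8×6 + (1/2)×4×3 + (1/2)×5×5 + (1/2)×6×3 = 101.5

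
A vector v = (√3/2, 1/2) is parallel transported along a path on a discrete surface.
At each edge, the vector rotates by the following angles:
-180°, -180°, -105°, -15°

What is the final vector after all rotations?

Total rotation: (-180°) + (-180°) + (-105°) + (-15°) = -480° ≡ -120° (mod 360°). Final vector: (0, -1)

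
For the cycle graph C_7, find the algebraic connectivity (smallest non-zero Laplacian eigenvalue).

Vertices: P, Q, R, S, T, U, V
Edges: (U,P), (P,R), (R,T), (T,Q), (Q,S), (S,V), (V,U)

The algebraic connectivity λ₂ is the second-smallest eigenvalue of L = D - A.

The cycle graph C_n has Laplacian eigenvalues λ_k = 2 − 2cos(2πk/n), k = 0, 1, …, n−1. Here n = 7:
k=0: 2 − 2cos(0) = 0.0; k=1: 2 − 2cos(2π/7) = 0.753; k=2: 2 − 2cos(4π/7) = 2.445; k=3: 2 − 2cos(6π/7) = 3.8019; k=4: 2 − 2cos(8π/7) = 3.8019; k=5: 2 − 2cos(10π/7) = 2.445; k=6: 2 − 2cos(12π/7) = 0.753.
Laplacian eigenvalues: [0.0, 0.753, 0.753, 2.445, 2.445, 3.8019, 3.8019]. Algebraic connectivity (smallest non-zero eigenvalue) = 0.753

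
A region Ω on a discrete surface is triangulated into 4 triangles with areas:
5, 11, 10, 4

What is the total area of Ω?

5 + 11 + 10 + 4 = 30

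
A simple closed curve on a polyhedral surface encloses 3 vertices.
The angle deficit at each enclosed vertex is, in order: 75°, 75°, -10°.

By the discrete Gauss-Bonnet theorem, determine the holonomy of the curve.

Holonomy = total enclosed curvature = 75° + 75° + (-10°) = 140°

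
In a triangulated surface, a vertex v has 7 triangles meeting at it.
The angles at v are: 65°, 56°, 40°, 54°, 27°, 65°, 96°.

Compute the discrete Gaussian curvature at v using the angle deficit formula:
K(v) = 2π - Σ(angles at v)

Sum of angles = 403°. K = 360° - 403° = -43° = -43π/180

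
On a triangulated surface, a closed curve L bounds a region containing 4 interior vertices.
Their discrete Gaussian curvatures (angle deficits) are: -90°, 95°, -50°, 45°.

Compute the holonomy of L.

Holonomy = total enclosed curvature = (-90°) + 95° + (-50°) + 45° = 0°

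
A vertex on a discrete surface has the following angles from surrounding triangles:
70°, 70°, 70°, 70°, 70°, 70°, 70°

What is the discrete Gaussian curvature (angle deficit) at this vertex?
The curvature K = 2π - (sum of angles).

Sum of angles = 490°. K = 360° - 490° = -130°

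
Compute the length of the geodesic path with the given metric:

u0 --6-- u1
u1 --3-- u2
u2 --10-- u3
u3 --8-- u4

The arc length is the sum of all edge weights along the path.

Arc length = 6 + 3 + 10 + 8 = 27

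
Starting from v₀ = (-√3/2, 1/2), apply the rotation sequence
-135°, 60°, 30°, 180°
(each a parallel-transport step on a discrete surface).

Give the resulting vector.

Total rotation: (-135°) + 60° + 30° + 180° = 135°. Final vector: (0.2588, -0.9659)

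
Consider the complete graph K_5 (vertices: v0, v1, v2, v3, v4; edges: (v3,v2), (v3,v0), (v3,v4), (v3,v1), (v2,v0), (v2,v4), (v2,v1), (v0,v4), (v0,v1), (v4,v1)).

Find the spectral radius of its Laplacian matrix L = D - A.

For the complete graph K_n, L = nI − J (J = all-ones matrix). J has eigenvalues n (once, eigenvector 𝟙) and 0 (multiplicity n−1), so L has eigenvalues 0 (once) and n (multiplicity n−1). Here n = 5: eigenvalue 0 once and 5 with multiplicity 4.
Laplacian eigenvalues: [0.0, 5.0, 5.0, 5.0, 5.0]. Largest eigenvalue (spectral radius) = 5.0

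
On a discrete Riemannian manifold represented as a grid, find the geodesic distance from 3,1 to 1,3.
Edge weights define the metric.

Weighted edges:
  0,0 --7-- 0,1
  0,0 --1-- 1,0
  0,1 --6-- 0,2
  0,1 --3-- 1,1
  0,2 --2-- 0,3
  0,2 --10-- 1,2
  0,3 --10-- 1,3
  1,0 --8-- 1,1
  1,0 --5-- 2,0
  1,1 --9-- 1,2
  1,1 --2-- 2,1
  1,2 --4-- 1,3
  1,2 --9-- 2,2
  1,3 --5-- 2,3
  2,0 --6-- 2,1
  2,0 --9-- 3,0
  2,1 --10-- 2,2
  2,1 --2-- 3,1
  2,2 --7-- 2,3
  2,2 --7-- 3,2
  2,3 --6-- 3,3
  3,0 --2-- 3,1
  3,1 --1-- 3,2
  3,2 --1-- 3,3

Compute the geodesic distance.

Shortest path: 3,1 → 3,2 → 3,3 → 2,3 → 1,3, total weight = 13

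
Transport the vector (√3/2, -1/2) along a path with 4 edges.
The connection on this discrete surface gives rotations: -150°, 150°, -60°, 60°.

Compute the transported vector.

Total rotation: (-150°) + 150° + (-60°) + 60° = 0°. Final vector: (0.8660, -0.5000)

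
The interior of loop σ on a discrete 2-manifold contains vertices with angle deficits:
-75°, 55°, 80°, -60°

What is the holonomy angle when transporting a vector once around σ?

Holonomy = total enclosed curvature = (-75°) + 55° + 80° + (-60°) = 0°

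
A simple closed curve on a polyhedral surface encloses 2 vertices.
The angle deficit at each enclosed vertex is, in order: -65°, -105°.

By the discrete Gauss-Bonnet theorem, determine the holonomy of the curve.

Holonomy = total enclosed curvature = (-65°) + (-105°) = -170°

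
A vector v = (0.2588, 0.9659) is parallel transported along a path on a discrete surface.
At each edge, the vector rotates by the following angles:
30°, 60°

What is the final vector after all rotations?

Total rotation: 30° + 60° = 90°. Final vector: (-0.9659, 0.2588)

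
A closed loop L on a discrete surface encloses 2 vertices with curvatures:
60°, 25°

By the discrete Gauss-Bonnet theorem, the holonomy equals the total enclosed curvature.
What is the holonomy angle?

Holonomy = total enclosed curvature = 60° + 25° = 85°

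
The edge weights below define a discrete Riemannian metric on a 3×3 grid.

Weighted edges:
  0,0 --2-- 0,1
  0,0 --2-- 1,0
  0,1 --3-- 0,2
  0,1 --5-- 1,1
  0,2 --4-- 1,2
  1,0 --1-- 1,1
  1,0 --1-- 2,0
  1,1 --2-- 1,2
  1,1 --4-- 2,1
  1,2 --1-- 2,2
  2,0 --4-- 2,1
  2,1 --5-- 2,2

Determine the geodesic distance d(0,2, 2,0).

Shortest path: 0,2 → 0,1 → 0,0 → 1,0 → 2,0, total weight = 8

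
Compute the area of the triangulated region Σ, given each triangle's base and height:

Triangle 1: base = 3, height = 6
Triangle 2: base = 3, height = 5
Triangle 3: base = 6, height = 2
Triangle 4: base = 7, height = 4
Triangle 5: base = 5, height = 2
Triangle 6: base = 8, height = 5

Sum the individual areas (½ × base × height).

(1/2)×3×6 + (1/2)×3×5 + (1/2)×6×2 + (1/2)×7×4 + (1/2)×5×2 + (1/2)×8×5 = 61.5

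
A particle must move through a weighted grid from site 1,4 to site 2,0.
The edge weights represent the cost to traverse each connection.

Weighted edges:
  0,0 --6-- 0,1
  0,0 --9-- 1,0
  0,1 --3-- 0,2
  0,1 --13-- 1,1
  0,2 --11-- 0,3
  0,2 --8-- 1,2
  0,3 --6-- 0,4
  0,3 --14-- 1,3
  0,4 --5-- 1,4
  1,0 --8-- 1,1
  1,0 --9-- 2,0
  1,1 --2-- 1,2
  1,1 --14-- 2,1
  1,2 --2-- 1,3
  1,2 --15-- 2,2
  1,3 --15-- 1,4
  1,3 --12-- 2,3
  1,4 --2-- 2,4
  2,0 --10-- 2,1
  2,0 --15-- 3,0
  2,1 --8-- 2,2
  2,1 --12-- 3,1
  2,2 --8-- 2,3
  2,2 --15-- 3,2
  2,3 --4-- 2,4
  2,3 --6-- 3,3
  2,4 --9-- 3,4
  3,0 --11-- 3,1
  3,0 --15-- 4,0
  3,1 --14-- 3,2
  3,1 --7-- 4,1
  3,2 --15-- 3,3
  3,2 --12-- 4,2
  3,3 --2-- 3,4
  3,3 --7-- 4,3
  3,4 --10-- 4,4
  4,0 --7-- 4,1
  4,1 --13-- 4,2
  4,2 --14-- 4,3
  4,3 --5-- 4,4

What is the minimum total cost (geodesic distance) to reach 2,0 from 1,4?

Shortest path: 1,4 → 2,4 → 2,3 → 2,2 → 2,1 → 2,0, total weight = 32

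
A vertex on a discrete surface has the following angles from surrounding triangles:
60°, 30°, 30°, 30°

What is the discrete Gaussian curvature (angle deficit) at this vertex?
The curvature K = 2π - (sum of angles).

Sum of angles = 150°. K = 360° - 150° = 210°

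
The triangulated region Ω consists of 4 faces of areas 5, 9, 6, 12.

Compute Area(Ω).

5 + 9 + 6 + 12 = 32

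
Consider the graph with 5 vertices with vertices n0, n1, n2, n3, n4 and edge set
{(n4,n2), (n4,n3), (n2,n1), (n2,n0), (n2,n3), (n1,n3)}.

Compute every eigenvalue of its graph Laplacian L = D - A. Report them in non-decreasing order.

Degrees: deg(n0) = 1, deg(n1) = 2, deg(n2) = 4, deg(n3) = 3, deg(n4) = 2.
L = D − A with rows/columns ordered (n0, n1, n2, n3, n4):
  [ 1,  0, -1,  0,  0]
  [ 0,  2, -1, -1,  0]
  [-1, -1,  4, -1, -1]
  [ 0, -1, -1,  3, -1]
  [ 0,  0, -1, -1,  2]
Characteristic polynomial: det(λI − L) = λ(λ − 1)(λ − 2)(λ − 4)(λ − 5).
Roots: λ = 0; (λ − 1) = 0 ⇒ λ = 1; (λ − 2) = 0 ⇒ λ = 2; (λ − 4) = 0 ⇒ λ = 4; (λ − 5) = 0 ⇒ λ = 5.
(Check: the roots sum (with multiplicity) to 12, matching trace L = Σdeg = 2·6 = 12.)
Laplacian eigenvalues (increasing order): [0.0, 1.0, 2.0, 4.0, 5.0]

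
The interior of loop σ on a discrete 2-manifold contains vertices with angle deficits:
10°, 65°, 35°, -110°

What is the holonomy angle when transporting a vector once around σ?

Holonomy = total enclosed curvature = 10° + 65° + 35° + (-110°) = 0°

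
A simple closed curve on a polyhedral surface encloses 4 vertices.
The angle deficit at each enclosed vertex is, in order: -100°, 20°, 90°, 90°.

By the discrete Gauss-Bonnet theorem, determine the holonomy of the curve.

Holonomy = total enclosed curvature = (-100°) + 20° + 90° + 90° = 100°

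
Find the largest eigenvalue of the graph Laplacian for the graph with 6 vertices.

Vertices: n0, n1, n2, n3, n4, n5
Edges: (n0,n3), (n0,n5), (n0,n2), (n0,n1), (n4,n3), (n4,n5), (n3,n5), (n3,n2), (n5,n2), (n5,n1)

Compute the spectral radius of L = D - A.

Degrees: deg(n0) = 4, deg(n1) = 2, deg(n2) = 3, deg(n3) = 4, deg(n4) = 2, deg(n5) = 5.
L = D − A with rows/columns ordered (n0, n1, n2, n3, n4, n5):
  [ 4, -1, -1, -1,  0, -1]
  [-1,  2,  0,  0,  0, -1]
  [-1,  0,  3, -1,  0, -1]
  [-1,  0, -1,  4, -1, -1]
  [ 0,  0,  0, -1,  2, -1]
  [-1, -1, -1, -1, -1,  5]
Characteristic polynomial: det(λI − L) = λ(λ² − 7λ + 9)(λ² − 7λ + 11)(λ − 6).
Roots: λ = 0; (λ² − 7λ + 9) = 0 ⇒ λ = (7 ± √13)/2 ≈ 1.6972, 5.3028; (λ² − 7λ + 11) = 0 ⇒ λ = (7 ± √5)/2 ≈ 2.382, 4.618; (λ − 6) = 0 ⇒ λ = 6.
(Check: the roots sum (with multiplicity) to 20, matching trace L = Σdeg = 2·10 = 20.)
Laplacian eigenvalues: [0.0, 1.6972, 2.382, 4.618, 5.3028, 6.0]. Largest eigenvalue (spectral radius) = 6.0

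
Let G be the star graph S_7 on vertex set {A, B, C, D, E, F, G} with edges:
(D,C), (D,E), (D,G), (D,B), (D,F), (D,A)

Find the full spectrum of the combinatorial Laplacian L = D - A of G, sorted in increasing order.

The star S_7 is the complete bipartite graph K_{1,6} (one hub of degree 6, 6 leaves of degree 1). The Laplacian spectrum of K_{p,q} is 0, p (multiplicity q−1), q (multiplicity p−1), p+q. With p = 1, q = 6: 0 once, 1 with multiplicity 5, and 7 once. (Check: trace L = sum of degrees = 12 = 5·1 + 7.)
Laplacian eigenvalues (increasing order): [0.0, 1.0, 1.0, 1.0, 1.0, 1.0, 7.0]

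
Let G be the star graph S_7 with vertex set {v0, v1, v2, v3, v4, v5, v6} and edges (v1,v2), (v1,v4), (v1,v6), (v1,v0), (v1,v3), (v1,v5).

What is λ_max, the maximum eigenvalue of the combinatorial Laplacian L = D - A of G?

The star S_7 is the complete bipartite graph K_{1,6} (one hub of degree 6, 6 leaves of degree 1). The Laplacian spectrum of K_{p,q} is 0, p (multiplicity q−1), q (multiplicity p−1), p+q. With p = 1, q = 6: 0 once, 1 with multiplicity 5, and 7 once. (Check: trace L = sum of degrees = 12 = 5·1 + 7.)
Laplacian eigenvalues: [0.0, 1.0, 1.0, 1.0, 1.0, 1.0, 7.0]. Largest eigenvalue (spectral radius) = 7.0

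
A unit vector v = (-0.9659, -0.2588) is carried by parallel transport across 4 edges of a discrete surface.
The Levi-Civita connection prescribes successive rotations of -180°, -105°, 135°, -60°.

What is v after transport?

Total rotation: (-180°) + (-105°) + 135° + (-60°) = -210° ≡ 150° (mod 360°). Final vector: (0.9659, -0.2588)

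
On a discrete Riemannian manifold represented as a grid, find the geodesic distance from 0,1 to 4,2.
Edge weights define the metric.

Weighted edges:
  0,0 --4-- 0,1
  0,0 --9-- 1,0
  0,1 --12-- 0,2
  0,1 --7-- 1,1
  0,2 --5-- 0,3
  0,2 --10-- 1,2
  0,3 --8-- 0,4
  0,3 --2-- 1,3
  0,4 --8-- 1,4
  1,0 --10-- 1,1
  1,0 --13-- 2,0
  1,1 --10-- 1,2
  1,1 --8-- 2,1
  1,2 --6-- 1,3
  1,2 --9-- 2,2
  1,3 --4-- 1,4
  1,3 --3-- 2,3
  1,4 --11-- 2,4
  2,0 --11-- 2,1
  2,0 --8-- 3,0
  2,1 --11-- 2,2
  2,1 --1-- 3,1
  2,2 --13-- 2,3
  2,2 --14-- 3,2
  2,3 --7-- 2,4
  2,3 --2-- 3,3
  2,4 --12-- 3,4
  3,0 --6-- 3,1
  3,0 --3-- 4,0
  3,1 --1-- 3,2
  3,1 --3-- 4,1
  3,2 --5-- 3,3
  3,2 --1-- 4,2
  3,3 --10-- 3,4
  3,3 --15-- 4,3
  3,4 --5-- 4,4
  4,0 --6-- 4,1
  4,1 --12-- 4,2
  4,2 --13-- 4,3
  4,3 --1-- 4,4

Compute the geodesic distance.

Shortest path: 0,1 → 1,1 → 2,1 → 3,1 → 3,2 → 4,2, total weight = 18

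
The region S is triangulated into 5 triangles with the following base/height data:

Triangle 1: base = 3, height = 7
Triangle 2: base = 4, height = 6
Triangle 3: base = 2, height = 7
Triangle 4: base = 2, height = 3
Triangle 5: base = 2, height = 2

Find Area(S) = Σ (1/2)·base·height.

(1/2)×3×7 + (1/2)×4×6 + (1/2)×2×7 + (1/2)×2×3 + (1/2)×2×2 = 34.5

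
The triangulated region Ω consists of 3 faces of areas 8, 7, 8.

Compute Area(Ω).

8 + 7 + 8 = 23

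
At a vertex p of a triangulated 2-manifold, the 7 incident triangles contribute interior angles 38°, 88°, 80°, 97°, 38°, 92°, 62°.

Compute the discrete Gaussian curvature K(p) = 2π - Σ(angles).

Sum of angles = 495°. K = 360° - 495° = -135° = -3π/4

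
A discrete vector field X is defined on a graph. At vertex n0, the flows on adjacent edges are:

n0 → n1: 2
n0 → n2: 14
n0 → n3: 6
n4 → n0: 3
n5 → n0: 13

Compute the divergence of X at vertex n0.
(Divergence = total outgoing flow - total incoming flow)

Divergence = sum of outgoing flows = 2 + 14 + 6 + (-3) + (-13) = 6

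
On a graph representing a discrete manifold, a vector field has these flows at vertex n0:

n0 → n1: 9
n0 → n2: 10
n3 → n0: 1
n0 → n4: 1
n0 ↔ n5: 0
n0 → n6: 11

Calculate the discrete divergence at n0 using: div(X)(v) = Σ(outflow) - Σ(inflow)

Divergence = sum of outgoing flows = 9 + 10 + (-1) + 1 + 0 + 11 = 30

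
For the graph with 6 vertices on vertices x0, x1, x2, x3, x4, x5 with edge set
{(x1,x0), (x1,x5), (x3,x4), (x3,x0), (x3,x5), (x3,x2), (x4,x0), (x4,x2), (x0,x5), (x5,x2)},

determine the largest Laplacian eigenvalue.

Degrees: deg(x0) = 4, deg(x1) = 2, deg(x2) = 3, deg(x3) = 4, deg(x4) = 3, deg(x5) = 4.
L = D − A with rows/columns ordered (x0, x1, x2, x3, x4, x5):
  [ 4, -1,  0, -1, -1, -1]
  [-1,  2,  0,  0,  0, -1]
  [ 0,  0,  3, -1, -1, -1]
  [-1,  0, -1,  4, -1, -1]
  [-1,  0, -1, -1,  3,  0]
  [-1, -1, -1, -1,  0,  4]
Characteristic polynomial: det(λI − L) = λ(λ² − 7λ + 9)(λ² − 9λ + 19)(λ − 4).
Roots: λ = 0; (λ² − 7λ + 9) = 0 ⇒ λ = (7 ± √13)/2 ≈ 1.6972, 5.3028; (λ² − 9λ + 19) = 0 ⇒ λ = (9 ± √5)/2 ≈ 3.382, 5.618; (λ − 4) = 0 ⇒ λ = 4.
(Check: the roots sum (with multiplicity) to 20, matching trace L = Σdeg = 2·10 = 20.)
Laplacian eigenvalues: [0.0, 1.6972, 3.382, 4.0, 5.3028, 5.618]. Largest eigenvalue (spectral radius) = 5.618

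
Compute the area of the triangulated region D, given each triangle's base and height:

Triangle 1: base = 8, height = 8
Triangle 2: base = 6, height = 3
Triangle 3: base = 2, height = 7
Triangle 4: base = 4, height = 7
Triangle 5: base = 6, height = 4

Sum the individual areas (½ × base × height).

(1/2)×8×8 + (1/2)×6×3 + (1/2)×2×7 + (1/2)×4×7 + (1/2)×6×4 = 74.0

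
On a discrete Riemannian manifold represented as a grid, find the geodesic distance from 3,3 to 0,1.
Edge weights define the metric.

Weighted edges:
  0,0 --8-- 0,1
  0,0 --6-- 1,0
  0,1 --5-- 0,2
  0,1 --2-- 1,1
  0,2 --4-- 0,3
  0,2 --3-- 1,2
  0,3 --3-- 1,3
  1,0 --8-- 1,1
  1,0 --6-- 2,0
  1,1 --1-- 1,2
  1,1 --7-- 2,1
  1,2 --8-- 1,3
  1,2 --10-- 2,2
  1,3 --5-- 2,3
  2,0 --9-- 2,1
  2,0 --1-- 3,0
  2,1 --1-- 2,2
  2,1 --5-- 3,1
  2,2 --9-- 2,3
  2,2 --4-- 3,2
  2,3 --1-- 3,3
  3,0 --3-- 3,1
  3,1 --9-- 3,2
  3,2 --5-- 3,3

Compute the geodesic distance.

Shortest path: 3,3 → 2,3 → 1,3 → 1,2 → 1,1 → 0,1, total weight = 17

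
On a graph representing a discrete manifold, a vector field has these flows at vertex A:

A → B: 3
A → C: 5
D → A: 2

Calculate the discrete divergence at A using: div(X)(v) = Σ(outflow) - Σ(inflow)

Divergence = sum of outgoing flows = 3 + 5 + (-2) = 6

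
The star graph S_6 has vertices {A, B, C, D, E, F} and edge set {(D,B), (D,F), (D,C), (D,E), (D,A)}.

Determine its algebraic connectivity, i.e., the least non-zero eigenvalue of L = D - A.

The star S_6 is the complete bipartite graph K_{1,5} (one hub of degree 5, 5 leaves of degree 1). The Laplacian spectrum of K_{p,q} is 0, p (multiplicity q−1), q (multiplicity p−1), p+q. With p = 1, q = 5: 0 once, 1 with multiplicity 4, and 6 once. (Check: trace L = sum of degrees = 10 = 4·1 + 6.)
Laplacian eigenvalues: [0.0, 1.0, 1.0, 1.0, 1.0, 6.0]. Algebraic connectivity (smallest non-zero eigenvalue) = 1.0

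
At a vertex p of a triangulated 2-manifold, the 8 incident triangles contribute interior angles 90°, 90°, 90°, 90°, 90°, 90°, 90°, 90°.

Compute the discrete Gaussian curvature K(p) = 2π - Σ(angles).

Sum of angles = 720°. K = 360° - 720° = -360°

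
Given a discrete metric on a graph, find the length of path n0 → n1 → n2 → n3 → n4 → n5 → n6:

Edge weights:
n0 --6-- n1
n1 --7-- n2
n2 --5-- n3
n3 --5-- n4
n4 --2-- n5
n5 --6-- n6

Arc length = 6 + 7 + 5 + 5 + 2 + 6 = 31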